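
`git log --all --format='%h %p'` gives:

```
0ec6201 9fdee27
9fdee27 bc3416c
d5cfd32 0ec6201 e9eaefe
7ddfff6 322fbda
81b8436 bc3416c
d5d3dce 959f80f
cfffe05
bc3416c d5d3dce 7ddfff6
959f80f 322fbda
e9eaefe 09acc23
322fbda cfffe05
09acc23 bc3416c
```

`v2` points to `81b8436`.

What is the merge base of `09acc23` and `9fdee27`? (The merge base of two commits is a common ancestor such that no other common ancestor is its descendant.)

bc3416c

Ancestors of 09acc23: {09acc23, 322fbda, 7ddfff6, 959f80f, bc3416c, cfffe05, d5d3dce}.
Ancestors of 9fdee27: {322fbda, 7ddfff6, 959f80f, 9fdee27, bc3416c, cfffe05, d5d3dce}.
Common ancestors: {322fbda, 7ddfff6, 959f80f, bc3416c, cfffe05, d5d3dce}.
Among these, bc3416c is not an ancestor of any other common ancestor — it is the merge base.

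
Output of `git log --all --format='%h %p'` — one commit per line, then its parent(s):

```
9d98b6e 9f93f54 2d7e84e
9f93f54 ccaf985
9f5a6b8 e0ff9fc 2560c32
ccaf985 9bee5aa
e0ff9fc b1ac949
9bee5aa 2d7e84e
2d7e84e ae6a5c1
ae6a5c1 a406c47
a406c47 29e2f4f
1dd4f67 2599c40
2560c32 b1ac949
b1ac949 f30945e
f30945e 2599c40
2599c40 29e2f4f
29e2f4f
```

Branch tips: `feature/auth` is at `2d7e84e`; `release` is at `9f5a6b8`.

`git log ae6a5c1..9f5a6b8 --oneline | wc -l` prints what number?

Reachable from 9f5a6b8: {2560c32, 2599c40, 29e2f4f, 9f5a6b8, b1ac949, e0ff9fc, f30945e}.
Reachable from ae6a5c1: {29e2f4f, a406c47, ae6a5c1}.
In 9f5a6b8's history but not ae6a5c1's: {2560c32, 2599c40, 9f5a6b8, b1ac949, e0ff9fc, f30945e} — 6 commits.

6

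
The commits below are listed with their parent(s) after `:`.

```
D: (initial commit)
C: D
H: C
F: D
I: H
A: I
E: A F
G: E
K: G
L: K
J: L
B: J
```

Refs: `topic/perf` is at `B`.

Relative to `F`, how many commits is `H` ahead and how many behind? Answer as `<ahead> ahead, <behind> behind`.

Reachable from H: {C, D, H}.
Reachable from F: {D, F}.
Only in H's history (ahead): {C, H} — 2.
Only in F's history (behind): {F} — 1.

2 ahead, 1 behind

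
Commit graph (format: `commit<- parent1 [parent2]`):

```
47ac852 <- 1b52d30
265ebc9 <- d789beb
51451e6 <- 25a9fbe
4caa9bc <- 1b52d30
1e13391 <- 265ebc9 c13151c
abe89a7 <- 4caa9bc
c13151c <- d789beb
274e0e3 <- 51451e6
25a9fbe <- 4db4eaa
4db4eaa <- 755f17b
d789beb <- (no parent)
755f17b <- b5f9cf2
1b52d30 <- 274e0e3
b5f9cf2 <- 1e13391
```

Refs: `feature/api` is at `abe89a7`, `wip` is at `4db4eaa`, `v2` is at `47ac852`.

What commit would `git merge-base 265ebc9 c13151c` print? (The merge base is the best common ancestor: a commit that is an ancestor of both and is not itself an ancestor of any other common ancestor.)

d789beb

Ancestors of 265ebc9: {265ebc9, d789beb}.
Ancestors of c13151c: {c13151c, d789beb}.
Common ancestors: {d789beb}.
The only common ancestor is d789beb, so it is the merge base.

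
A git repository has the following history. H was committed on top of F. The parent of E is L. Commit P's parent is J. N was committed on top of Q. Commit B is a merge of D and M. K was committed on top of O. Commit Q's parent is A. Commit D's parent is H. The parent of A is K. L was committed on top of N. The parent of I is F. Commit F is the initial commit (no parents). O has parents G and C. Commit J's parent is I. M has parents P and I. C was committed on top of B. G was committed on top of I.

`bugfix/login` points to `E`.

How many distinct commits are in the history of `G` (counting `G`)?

Walking parent pointers from G: reachable set = {F, G, I}.
That is 3 commits.

3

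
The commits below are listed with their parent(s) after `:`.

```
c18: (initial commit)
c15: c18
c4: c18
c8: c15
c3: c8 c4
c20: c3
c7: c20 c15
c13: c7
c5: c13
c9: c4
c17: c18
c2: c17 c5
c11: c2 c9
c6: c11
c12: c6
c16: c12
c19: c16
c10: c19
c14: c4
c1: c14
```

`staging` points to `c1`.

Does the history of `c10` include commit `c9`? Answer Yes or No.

Yes

Ancestors of c10 (commits reachable by following parents): {c10, c11, c12, c13, c15, c16, c17, c18, c19, c2, c20, c3, c4, c5, c6, c7, c8, c9}.
c9 is in that set, so it is an ancestor of c10.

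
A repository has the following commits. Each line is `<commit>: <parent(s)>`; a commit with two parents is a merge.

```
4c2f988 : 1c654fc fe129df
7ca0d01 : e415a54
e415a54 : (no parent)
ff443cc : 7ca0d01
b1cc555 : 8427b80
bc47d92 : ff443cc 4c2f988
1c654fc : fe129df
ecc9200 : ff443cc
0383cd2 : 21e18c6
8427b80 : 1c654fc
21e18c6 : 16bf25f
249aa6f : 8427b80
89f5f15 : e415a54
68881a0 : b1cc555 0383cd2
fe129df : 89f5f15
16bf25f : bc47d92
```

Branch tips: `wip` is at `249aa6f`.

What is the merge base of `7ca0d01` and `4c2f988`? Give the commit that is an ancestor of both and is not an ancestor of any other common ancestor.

Ancestors of 7ca0d01: {7ca0d01, e415a54}.
Ancestors of 4c2f988: {1c654fc, 4c2f988, 89f5f15, e415a54, fe129df}.
Common ancestors: {e415a54}.
The only common ancestor is e415a54, so it is the merge base.

e415a54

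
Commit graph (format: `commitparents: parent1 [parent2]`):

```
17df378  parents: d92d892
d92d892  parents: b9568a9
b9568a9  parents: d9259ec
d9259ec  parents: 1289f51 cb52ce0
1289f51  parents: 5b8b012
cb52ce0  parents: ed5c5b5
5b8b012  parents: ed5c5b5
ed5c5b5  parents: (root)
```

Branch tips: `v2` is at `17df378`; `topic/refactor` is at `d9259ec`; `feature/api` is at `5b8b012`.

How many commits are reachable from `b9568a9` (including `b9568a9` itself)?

Walking parent pointers from b9568a9: reachable set = {1289f51, 5b8b012, b9568a9, cb52ce0, d9259ec, ed5c5b5}.
That is 6 commits.

6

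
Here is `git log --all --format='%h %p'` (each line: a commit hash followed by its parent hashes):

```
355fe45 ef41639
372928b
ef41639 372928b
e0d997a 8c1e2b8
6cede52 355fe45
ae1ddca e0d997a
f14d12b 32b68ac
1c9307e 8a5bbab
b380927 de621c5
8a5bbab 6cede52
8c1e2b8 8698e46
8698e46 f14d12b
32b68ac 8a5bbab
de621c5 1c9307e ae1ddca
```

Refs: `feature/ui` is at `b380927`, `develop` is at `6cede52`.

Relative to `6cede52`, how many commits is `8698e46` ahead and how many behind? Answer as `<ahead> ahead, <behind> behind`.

4 ahead, 0 behind

Reachable from 8698e46: {32b68ac, 355fe45, 372928b, 6cede52, 8698e46, 8a5bbab, ef41639, f14d12b}.
Reachable from 6cede52: {355fe45, 372928b, 6cede52, ef41639}.
Only in 8698e46's history (ahead): {32b68ac, 8698e46, 8a5bbab, f14d12b} — 4.
Only in 6cede52's history (behind): {} — 0.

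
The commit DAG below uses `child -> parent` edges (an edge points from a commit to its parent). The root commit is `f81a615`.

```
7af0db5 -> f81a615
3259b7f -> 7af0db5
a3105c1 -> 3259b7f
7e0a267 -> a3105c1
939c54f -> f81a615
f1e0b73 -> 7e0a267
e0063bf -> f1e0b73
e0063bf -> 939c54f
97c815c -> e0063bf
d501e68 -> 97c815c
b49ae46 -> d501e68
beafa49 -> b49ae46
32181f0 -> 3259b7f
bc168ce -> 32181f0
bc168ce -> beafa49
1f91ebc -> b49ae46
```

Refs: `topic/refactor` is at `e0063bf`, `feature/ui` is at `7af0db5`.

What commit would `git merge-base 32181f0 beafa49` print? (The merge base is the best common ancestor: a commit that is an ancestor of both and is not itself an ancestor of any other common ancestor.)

3259b7f

Ancestors of 32181f0: {32181f0, 3259b7f, 7af0db5, f81a615}.
Ancestors of beafa49: {3259b7f, 7af0db5, 7e0a267, 939c54f, 97c815c, a3105c1, b49ae46, beafa49, d501e68, e0063bf, f1e0b73, f81a615}.
Common ancestors: {3259b7f, 7af0db5, f81a615}.
Among these, 3259b7f is not an ancestor of any other common ancestor — it is the merge base.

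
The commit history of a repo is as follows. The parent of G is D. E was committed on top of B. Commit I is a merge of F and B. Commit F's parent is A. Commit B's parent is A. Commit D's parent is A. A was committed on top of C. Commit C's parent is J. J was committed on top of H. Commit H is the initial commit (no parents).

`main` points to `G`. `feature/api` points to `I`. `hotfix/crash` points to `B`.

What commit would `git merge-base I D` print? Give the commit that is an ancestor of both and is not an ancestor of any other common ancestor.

A

Ancestors of I: {A, B, C, F, H, I, J}.
Ancestors of D: {A, C, D, H, J}.
Common ancestors: {A, C, H, J}.
Among these, A is not an ancestor of any other common ancestor — it is the merge base.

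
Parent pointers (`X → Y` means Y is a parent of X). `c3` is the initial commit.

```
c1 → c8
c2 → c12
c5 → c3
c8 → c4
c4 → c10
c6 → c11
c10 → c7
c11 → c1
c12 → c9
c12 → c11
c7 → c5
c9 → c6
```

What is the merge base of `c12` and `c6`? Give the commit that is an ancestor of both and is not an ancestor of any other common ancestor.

Ancestors of c12: {c1, c10, c11, c12, c3, c4, c5, c6, c7, c8, c9}.
Ancestors of c6: {c1, c10, c11, c3, c4, c5, c6, c7, c8}.
Common ancestors: {c1, c10, c11, c3, c4, c5, c6, c7, c8}.
Among these, c6 is not an ancestor of any other common ancestor — it is the merge base.

c6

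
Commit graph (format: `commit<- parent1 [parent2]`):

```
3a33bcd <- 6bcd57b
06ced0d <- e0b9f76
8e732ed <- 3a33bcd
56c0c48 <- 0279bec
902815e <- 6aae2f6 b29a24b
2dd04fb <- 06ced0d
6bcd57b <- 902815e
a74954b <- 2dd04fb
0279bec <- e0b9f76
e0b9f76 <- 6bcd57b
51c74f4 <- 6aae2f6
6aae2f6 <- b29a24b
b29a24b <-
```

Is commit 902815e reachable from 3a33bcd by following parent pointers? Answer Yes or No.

Yes

Ancestors of 3a33bcd (commits reachable by following parents): {3a33bcd, 6aae2f6, 6bcd57b, 902815e, b29a24b}.
902815e is in that set, so it is an ancestor of 3a33bcd.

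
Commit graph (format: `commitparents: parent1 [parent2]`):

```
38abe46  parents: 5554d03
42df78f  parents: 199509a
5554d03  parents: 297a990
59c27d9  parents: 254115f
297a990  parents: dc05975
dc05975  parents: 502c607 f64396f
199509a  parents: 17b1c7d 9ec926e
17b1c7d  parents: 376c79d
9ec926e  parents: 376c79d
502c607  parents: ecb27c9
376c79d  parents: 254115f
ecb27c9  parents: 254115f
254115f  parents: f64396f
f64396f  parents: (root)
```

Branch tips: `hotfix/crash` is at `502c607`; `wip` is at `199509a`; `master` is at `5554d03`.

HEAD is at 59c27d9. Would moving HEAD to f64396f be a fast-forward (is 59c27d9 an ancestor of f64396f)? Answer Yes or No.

No

A fast-forward from 59c27d9 to f64396f is possible iff 59c27d9 is an ancestor of f64396f.
Ancestors of f64396f: {f64396f}.
59c27d9 is not among them, so fast-forward is not possible.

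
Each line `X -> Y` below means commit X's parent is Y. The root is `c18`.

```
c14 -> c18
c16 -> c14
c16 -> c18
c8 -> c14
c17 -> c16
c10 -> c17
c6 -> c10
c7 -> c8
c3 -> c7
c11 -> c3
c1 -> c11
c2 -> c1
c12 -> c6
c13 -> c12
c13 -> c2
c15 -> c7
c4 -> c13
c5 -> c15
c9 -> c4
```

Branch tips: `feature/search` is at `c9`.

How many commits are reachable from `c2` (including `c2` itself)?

8

Walking parent pointers from c2: reachable set = {c1, c11, c14, c18, c2, c3, c7, c8}.
That is 8 commits.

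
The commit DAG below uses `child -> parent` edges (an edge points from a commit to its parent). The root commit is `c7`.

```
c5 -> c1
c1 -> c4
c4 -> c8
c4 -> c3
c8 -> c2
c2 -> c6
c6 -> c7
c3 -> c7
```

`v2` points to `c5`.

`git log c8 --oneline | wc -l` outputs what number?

Walking parent pointers from c8: reachable set = {c2, c6, c7, c8}.
That is 4 commits.

4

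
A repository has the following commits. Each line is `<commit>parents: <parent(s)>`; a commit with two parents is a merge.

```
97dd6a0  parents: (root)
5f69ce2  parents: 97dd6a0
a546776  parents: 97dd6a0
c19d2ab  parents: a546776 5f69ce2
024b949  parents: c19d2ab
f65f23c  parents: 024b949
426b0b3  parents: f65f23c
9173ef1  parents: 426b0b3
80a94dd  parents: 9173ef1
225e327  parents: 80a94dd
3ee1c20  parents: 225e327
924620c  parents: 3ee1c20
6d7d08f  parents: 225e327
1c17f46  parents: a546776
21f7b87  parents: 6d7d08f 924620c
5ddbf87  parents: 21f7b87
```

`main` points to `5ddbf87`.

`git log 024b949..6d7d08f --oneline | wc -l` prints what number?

6

Reachable from 6d7d08f: {024b949, 225e327, 426b0b3, 5f69ce2, 6d7d08f, 80a94dd, 9173ef1, 97dd6a0, a546776, c19d2ab, f65f23c}.
Reachable from 024b949: {024b949, 5f69ce2, 97dd6a0, a546776, c19d2ab}.
In 6d7d08f's history but not 024b949's: {225e327, 426b0b3, 6d7d08f, 80a94dd, 9173ef1, f65f23c} — 6 commits.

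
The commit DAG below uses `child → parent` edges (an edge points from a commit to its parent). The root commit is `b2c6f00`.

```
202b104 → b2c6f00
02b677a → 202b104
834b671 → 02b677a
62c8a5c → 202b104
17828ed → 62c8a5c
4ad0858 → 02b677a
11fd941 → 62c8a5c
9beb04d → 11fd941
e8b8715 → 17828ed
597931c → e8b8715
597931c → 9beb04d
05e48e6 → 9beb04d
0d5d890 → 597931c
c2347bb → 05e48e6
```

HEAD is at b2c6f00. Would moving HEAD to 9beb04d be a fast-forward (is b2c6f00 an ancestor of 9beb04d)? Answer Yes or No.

Yes

A fast-forward from b2c6f00 to 9beb04d is possible iff b2c6f00 is an ancestor of 9beb04d.
Ancestors of 9beb04d: {11fd941, 202b104, 62c8a5c, 9beb04d, b2c6f00}.
b2c6f00 is among them, so fast-forward is possible.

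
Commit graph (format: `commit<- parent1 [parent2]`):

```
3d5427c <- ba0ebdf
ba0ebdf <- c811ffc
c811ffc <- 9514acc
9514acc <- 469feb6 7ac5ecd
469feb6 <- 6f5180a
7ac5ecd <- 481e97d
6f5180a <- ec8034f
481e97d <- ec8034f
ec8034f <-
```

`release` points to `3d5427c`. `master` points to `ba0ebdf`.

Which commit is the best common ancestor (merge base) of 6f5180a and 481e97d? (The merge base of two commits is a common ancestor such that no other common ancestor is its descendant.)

Ancestors of 6f5180a: {6f5180a, ec8034f}.
Ancestors of 481e97d: {481e97d, ec8034f}.
Common ancestors: {ec8034f}.
The only common ancestor is ec8034f, so it is the merge base.

ec8034f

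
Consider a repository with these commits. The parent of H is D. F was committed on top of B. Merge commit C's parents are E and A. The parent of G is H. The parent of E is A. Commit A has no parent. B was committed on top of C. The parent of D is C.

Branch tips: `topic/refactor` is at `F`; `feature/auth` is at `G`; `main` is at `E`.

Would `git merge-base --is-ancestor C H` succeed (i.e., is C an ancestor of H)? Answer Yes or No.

Yes

Ancestors of H (commits reachable by following parents): {A, C, D, E, H}.
C is in that set, so it is an ancestor of H.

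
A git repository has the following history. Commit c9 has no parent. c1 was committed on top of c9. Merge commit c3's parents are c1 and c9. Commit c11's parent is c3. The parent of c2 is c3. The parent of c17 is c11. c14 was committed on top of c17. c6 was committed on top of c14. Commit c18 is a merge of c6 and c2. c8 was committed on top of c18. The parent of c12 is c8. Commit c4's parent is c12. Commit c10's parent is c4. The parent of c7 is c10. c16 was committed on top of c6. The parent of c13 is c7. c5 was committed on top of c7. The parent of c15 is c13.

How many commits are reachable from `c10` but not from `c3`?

Reachable from c10: {c1, c10, c11, c12, c14, c17, c18, c2, c3, c4, c6, c8, c9}.
Reachable from c3: {c1, c3, c9}.
In c10's history but not c3's: {c10, c11, c12, c14, c17, c18, c2, c4, c6, c8} — 10 commits.

10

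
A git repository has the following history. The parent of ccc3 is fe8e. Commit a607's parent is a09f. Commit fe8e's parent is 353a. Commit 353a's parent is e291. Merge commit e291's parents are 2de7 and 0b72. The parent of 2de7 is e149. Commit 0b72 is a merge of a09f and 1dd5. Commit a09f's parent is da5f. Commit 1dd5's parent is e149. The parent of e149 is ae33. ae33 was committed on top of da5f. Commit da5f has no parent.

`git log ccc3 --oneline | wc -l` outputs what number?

Walking parent pointers from ccc3: reachable set = {0b72, 1dd5, 2de7, 353a, a09f, ae33, ccc3, da5f, e149, e291, fe8e}.
That is 11 commits.

11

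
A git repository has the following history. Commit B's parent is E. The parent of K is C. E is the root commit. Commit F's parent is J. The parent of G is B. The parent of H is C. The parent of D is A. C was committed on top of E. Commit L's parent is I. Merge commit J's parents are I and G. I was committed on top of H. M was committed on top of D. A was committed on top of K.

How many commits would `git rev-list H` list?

Walking parent pointers from H: reachable set = {C, E, H}.
That is 3 commits.

3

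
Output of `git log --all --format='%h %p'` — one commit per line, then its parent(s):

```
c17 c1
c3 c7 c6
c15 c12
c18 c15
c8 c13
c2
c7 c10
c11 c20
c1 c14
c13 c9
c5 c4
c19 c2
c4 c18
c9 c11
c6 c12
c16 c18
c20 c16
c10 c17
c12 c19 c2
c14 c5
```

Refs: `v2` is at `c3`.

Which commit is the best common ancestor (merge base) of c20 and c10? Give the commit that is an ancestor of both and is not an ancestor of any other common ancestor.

c18

Ancestors of c20: {c12, c15, c16, c18, c19, c2, c20}.
Ancestors of c10: {c1, c10, c12, c14, c15, c17, c18, c19, c2, c4, c5}.
Common ancestors: {c12, c15, c18, c19, c2}.
Among these, c18 is not an ancestor of any other common ancestor — it is the merge base.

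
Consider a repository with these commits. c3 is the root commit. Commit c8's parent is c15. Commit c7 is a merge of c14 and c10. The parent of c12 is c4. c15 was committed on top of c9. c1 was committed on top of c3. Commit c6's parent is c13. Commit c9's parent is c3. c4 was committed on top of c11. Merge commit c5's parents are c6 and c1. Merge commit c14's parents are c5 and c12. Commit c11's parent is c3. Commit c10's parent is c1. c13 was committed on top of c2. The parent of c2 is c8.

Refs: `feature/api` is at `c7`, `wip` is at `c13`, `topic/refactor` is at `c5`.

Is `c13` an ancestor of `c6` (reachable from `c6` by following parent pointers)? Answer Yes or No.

Ancestors of c6 (commits reachable by following parents): {c13, c15, c2, c3, c6, c8, c9}.
c13 is in that set, so it is an ancestor of c6.

Yes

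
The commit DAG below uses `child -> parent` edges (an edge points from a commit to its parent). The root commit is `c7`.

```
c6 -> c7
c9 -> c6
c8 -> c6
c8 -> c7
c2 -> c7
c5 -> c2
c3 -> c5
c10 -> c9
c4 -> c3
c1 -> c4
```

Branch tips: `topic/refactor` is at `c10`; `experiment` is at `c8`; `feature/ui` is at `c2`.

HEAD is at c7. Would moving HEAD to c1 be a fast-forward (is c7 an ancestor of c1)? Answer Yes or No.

A fast-forward from c7 to c1 is possible iff c7 is an ancestor of c1.
Ancestors of c1: {c1, c2, c3, c4, c5, c7}.
c7 is among them, so fast-forward is possible.

Yes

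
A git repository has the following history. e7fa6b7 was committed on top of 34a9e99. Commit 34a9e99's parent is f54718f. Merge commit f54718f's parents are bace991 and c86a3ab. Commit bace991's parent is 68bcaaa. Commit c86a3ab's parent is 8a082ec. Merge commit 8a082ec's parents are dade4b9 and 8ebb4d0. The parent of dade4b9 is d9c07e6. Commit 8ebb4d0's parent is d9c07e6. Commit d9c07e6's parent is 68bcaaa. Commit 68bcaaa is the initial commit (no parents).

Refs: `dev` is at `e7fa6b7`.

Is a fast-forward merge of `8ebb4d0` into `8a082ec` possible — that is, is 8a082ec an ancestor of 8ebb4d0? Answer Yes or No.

No

A fast-forward from 8a082ec to 8ebb4d0 is possible iff 8a082ec is an ancestor of 8ebb4d0.
Ancestors of 8ebb4d0: {68bcaaa, 8ebb4d0, d9c07e6}.
8a082ec is not among them, so fast-forward is not possible.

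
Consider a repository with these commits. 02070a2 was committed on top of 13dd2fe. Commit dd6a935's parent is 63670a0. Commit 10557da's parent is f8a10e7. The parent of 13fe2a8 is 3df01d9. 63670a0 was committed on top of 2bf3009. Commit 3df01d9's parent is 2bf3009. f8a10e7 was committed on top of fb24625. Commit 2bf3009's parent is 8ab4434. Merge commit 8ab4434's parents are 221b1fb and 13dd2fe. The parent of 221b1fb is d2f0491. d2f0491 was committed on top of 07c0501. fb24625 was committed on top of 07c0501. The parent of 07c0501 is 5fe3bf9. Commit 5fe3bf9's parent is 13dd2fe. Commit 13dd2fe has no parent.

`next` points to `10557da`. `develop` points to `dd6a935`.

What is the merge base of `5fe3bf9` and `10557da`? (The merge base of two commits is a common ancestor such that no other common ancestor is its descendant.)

Ancestors of 5fe3bf9: {13dd2fe, 5fe3bf9}.
Ancestors of 10557da: {07c0501, 10557da, 13dd2fe, 5fe3bf9, f8a10e7, fb24625}.
Common ancestors: {13dd2fe, 5fe3bf9}.
Among these, 5fe3bf9 is not an ancestor of any other common ancestor — it is the merge base.

5fe3bf9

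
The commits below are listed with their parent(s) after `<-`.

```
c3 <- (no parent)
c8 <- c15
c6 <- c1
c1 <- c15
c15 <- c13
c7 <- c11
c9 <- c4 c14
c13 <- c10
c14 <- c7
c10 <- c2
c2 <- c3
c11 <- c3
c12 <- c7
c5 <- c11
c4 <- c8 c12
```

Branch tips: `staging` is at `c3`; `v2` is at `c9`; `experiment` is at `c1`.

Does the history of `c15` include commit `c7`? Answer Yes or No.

No

Ancestors of c15: {c10, c13, c15, c2, c3}.
c7 is not in that set, so it is not an ancestor of c15.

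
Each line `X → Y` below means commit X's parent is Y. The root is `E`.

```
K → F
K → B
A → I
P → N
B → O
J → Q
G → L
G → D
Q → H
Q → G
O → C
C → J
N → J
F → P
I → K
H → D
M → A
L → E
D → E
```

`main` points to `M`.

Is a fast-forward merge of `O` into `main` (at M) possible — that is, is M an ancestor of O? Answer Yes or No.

A fast-forward from M to O is possible iff M is an ancestor of O.
Ancestors of O: {C, D, E, G, H, J, L, O, Q}.
M is not among them, so fast-forward is not possible.

No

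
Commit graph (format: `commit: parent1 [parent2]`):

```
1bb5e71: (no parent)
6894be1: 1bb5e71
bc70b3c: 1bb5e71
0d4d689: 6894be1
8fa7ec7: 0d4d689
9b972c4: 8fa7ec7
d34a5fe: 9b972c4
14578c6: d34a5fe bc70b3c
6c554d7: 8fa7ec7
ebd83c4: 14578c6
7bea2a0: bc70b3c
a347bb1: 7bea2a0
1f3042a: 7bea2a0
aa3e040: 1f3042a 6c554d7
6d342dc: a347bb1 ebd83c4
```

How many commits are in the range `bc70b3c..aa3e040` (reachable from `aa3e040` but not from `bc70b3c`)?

7

Reachable from aa3e040: {0d4d689, 1bb5e71, 1f3042a, 6894be1, 6c554d7, 7bea2a0, 8fa7ec7, aa3e040, bc70b3c}.
Reachable from bc70b3c: {1bb5e71, bc70b3c}.
In aa3e040's history but not bc70b3c's: {0d4d689, 1f3042a, 6894be1, 6c554d7, 7bea2a0, 8fa7ec7, aa3e040} — 7 commits.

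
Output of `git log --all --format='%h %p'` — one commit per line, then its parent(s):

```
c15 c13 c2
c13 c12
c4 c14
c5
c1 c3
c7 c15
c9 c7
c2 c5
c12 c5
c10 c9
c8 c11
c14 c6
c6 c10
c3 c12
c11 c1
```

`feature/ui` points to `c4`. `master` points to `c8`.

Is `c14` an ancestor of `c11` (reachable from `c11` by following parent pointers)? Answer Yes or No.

Ancestors of c11: {c1, c11, c12, c3, c5}.
c14 is not in that set, so it is not an ancestor of c11.

No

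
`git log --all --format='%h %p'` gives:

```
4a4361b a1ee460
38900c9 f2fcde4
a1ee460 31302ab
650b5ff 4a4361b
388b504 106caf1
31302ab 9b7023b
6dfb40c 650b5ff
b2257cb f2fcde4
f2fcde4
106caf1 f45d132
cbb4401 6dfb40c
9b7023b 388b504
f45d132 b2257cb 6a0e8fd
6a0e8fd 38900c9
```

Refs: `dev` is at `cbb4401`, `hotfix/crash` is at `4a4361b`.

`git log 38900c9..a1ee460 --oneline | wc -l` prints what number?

Reachable from a1ee460: {106caf1, 31302ab, 388b504, 38900c9, 6a0e8fd, 9b7023b, a1ee460, b2257cb, f2fcde4, f45d132}.
Reachable from 38900c9: {38900c9, f2fcde4}.
In a1ee460's history but not 38900c9's: {106caf1, 31302ab, 388b504, 6a0e8fd, 9b7023b, a1ee460, b2257cb, f45d132} — 8 commits.

8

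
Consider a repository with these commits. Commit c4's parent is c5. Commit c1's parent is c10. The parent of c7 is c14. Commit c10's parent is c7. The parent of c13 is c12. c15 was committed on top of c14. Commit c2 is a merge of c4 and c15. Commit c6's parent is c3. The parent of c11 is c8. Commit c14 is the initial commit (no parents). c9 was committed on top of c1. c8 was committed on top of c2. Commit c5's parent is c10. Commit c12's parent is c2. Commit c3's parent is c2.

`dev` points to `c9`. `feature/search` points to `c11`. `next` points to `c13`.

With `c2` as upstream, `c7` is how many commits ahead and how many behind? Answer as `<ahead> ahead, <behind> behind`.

Reachable from c7: {c14, c7}.
Reachable from c2: {c10, c14, c15, c2, c4, c5, c7}.
Only in c7's history (ahead): {} — 0.
Only in c2's history (behind): {c10, c15, c2, c4, c5} — 5.

0 ahead, 5 behind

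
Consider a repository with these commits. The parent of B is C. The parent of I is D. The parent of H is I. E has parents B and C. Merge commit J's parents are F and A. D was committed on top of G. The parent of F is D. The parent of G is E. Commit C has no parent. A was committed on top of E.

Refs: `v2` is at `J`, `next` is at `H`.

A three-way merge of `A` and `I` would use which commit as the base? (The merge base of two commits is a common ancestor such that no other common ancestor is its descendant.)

E

Ancestors of A: {A, B, C, E}.
Ancestors of I: {B, C, D, E, G, I}.
Common ancestors: {B, C, E}.
Among these, E is not an ancestor of any other common ancestor — it is the merge base.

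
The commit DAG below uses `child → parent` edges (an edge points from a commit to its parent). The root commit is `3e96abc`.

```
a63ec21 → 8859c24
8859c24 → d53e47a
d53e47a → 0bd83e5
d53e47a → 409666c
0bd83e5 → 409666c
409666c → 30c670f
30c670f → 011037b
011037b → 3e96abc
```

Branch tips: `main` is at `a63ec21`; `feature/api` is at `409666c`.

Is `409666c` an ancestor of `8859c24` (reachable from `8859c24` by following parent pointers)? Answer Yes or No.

Yes

Ancestors of 8859c24 (commits reachable by following parents): {011037b, 0bd83e5, 30c670f, 3e96abc, 409666c, 8859c24, d53e47a}.
409666c is in that set, so it is an ancestor of 8859c24.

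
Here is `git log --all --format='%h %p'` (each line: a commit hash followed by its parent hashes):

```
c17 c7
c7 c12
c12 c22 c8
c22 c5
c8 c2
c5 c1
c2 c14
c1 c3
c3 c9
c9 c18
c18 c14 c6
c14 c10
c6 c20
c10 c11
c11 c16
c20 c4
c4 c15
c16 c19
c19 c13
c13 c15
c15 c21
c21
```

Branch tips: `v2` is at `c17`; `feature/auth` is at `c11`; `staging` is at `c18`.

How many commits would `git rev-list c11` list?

Walking parent pointers from c11: reachable set = {c11, c13, c15, c16, c19, c21}.
That is 6 commits.

6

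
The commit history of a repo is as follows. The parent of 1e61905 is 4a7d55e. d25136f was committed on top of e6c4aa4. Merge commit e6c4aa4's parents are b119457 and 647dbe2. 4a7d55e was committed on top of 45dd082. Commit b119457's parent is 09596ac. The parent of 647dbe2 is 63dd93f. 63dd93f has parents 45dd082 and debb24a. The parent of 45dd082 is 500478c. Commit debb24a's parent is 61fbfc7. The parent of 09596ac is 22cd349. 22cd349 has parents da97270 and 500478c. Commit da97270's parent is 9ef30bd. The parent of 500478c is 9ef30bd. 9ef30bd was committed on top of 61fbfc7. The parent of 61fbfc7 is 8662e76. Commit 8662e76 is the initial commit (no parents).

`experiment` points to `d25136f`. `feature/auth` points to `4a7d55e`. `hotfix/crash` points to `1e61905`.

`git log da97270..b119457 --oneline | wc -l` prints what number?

Reachable from b119457: {09596ac, 22cd349, 500478c, 61fbfc7, 8662e76, 9ef30bd, b119457, da97270}.
Reachable from da97270: {61fbfc7, 8662e76, 9ef30bd, da97270}.
In b119457's history but not da97270's: {09596ac, 22cd349, 500478c, b119457} — 4 commits.

4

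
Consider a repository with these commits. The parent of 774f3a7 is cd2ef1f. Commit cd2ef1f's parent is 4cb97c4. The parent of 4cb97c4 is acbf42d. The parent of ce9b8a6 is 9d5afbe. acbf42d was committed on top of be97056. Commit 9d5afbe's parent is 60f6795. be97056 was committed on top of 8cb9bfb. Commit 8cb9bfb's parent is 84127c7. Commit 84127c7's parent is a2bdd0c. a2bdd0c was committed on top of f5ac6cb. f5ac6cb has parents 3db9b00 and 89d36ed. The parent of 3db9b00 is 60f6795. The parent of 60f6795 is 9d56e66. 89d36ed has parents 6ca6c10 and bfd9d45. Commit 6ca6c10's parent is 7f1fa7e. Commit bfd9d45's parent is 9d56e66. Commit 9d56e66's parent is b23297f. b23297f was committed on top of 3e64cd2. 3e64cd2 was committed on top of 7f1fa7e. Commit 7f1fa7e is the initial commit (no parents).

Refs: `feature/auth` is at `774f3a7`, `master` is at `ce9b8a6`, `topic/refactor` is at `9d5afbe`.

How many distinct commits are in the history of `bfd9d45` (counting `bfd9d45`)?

Walking parent pointers from bfd9d45: reachable set = {3e64cd2, 7f1fa7e, 9d56e66, b23297f, bfd9d45}.
That is 5 commits.

5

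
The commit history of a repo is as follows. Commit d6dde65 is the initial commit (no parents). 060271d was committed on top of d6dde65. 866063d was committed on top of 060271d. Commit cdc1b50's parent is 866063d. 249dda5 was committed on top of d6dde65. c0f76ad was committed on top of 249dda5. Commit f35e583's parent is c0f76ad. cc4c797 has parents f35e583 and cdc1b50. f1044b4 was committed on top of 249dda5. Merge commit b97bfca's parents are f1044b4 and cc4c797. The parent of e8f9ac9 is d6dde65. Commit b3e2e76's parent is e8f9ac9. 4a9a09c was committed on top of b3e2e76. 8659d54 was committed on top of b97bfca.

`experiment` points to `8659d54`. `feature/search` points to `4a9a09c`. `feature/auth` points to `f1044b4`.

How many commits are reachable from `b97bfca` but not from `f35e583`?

Reachable from b97bfca: {060271d, 249dda5, 866063d, b97bfca, c0f76ad, cc4c797, cdc1b50, d6dde65, f1044b4, f35e583}.
Reachable from f35e583: {249dda5, c0f76ad, d6dde65, f35e583}.
In b97bfca's history but not f35e583's: {060271d, 866063d, b97bfca, cc4c797, cdc1b50, f1044b4} — 6 commits.

6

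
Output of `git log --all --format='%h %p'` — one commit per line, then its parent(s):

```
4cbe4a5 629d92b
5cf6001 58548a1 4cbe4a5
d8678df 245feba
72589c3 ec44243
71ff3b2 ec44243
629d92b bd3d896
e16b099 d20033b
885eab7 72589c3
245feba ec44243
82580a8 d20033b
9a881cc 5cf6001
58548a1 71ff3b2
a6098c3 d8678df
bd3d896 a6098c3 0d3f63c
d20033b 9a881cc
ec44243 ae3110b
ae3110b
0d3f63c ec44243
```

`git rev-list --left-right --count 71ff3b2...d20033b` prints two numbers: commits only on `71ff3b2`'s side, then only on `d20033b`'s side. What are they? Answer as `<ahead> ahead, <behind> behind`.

0 ahead, 11 behind

Reachable from 71ff3b2: {71ff3b2, ae3110b, ec44243}.
Reachable from d20033b: {0d3f63c, 245feba, 4cbe4a5, 58548a1, 5cf6001, 629d92b, 71ff3b2, 9a881cc, a6098c3, ae3110b, bd3d896, d20033b, d8678df, ec44243}.
Only in 71ff3b2's history (ahead): {} — 0.
Only in d20033b's history (behind): {0d3f63c, 245feba, 4cbe4a5, 58548a1, 5cf6001, 629d92b, 9a881cc, a6098c3, bd3d896, d20033b, d8678df} — 11.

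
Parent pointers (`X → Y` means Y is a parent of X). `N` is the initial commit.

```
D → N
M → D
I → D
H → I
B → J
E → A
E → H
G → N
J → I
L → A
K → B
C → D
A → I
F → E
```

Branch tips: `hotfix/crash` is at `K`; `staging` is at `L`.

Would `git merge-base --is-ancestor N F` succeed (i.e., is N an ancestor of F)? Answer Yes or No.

Yes

Ancestors of F (commits reachable by following parents): {A, D, E, F, H, I, N}.
N is in that set, so it is an ancestor of F.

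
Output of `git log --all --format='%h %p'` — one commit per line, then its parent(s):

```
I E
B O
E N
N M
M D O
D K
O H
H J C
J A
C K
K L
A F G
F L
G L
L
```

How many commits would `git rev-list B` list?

Walking parent pointers from B: reachable set = {A, B, C, F, G, H, J, K, L, O}.
That is 10 commits.

10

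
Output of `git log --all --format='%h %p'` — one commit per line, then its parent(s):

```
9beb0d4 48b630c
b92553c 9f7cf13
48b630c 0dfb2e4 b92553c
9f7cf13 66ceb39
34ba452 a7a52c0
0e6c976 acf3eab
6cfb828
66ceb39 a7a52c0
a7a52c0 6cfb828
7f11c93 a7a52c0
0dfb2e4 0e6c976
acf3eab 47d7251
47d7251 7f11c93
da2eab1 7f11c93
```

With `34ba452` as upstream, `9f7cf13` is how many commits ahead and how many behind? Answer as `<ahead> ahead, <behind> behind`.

2 ahead, 1 behind

Reachable from 9f7cf13: {66ceb39, 6cfb828, 9f7cf13, a7a52c0}.
Reachable from 34ba452: {34ba452, 6cfb828, a7a52c0}.
Only in 9f7cf13's history (ahead): {66ceb39, 9f7cf13} — 2.
Only in 34ba452's history (behind): {34ba452} — 1.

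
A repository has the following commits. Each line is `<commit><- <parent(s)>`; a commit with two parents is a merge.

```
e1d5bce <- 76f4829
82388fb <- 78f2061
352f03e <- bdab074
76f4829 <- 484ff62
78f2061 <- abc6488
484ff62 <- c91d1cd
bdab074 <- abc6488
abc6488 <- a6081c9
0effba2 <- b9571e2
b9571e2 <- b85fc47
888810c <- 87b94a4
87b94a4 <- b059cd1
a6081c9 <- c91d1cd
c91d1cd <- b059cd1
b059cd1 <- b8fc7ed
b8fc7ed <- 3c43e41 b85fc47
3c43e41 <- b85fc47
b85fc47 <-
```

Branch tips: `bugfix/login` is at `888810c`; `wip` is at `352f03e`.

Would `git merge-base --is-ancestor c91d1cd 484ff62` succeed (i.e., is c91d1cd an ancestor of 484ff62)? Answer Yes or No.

Yes

Ancestors of 484ff62 (commits reachable by following parents): {3c43e41, 484ff62, b059cd1, b85fc47, b8fc7ed, c91d1cd}.
c91d1cd is in that set, so it is an ancestor of 484ff62.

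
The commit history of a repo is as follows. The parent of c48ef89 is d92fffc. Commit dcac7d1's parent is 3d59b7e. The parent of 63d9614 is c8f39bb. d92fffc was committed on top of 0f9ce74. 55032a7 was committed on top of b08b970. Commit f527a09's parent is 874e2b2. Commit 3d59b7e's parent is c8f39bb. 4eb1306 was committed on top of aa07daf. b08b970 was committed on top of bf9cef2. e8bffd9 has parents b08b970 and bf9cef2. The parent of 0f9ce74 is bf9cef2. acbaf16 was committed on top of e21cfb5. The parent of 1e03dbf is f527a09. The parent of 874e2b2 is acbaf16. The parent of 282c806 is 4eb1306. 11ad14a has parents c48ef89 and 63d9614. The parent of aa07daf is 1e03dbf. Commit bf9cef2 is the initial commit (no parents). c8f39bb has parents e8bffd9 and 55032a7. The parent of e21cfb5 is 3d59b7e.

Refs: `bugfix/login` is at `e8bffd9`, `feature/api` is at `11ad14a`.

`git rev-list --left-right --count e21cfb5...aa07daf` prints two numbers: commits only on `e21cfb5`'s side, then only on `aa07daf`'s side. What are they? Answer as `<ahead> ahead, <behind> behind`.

0 ahead, 5 behind

Reachable from e21cfb5: {3d59b7e, 55032a7, b08b970, bf9cef2, c8f39bb, e21cfb5, e8bffd9}.
Reachable from aa07daf: {1e03dbf, 3d59b7e, 55032a7, 874e2b2, aa07daf, acbaf16, b08b970, bf9cef2, c8f39bb, e21cfb5, e8bffd9, f527a09}.
Only in e21cfb5's history (ahead): {} — 0.
Only in aa07daf's history (behind): {1e03dbf, 874e2b2, aa07daf, acbaf16, f527a09} — 5.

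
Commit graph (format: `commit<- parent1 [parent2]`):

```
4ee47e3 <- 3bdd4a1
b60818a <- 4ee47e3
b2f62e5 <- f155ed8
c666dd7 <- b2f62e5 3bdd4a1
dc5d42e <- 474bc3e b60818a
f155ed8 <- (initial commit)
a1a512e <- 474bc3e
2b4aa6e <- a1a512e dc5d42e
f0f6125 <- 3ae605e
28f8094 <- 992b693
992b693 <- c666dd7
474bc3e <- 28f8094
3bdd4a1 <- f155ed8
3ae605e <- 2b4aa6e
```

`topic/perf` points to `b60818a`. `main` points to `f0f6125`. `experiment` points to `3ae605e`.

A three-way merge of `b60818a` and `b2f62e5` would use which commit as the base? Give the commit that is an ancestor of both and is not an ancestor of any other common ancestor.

Ancestors of b60818a: {3bdd4a1, 4ee47e3, b60818a, f155ed8}.
Ancestors of b2f62e5: {b2f62e5, f155ed8}.
Common ancestors: {f155ed8}.
The only common ancestor is f155ed8, so it is the merge base.

f155ed8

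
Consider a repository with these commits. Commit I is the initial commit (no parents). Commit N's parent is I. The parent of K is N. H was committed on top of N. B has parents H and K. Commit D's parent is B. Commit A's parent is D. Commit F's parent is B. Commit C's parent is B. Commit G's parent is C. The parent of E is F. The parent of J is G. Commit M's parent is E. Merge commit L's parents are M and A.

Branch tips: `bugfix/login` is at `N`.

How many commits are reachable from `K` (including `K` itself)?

3

Walking parent pointers from K: reachable set = {I, K, N}.
That is 3 commits.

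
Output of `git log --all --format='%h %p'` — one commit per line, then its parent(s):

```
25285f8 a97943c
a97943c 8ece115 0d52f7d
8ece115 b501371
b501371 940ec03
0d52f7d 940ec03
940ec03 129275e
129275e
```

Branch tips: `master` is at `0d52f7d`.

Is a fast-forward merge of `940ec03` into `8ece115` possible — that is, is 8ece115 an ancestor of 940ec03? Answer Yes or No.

No

A fast-forward from 8ece115 to 940ec03 is possible iff 8ece115 is an ancestor of 940ec03.
Ancestors of 940ec03: {129275e, 940ec03}.
8ece115 is not among them, so fast-forward is not possible.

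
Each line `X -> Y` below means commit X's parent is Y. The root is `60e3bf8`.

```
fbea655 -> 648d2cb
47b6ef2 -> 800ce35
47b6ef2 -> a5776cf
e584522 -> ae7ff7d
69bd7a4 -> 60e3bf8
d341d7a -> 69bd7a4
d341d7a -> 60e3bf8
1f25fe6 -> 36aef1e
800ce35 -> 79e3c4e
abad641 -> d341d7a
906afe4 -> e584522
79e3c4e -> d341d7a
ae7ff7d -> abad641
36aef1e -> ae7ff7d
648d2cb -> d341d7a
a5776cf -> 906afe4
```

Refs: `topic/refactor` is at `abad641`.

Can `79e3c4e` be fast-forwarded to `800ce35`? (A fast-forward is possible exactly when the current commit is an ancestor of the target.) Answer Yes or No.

Yes

A fast-forward from 79e3c4e to 800ce35 is possible iff 79e3c4e is an ancestor of 800ce35.
Ancestors of 800ce35: {60e3bf8, 69bd7a4, 79e3c4e, 800ce35, d341d7a}.
79e3c4e is among them, so fast-forward is possible.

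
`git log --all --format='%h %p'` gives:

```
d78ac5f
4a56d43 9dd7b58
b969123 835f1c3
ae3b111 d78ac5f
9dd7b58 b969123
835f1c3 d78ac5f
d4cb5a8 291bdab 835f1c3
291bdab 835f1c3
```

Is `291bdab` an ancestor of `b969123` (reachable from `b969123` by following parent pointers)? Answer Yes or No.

Ancestors of b969123: {835f1c3, b969123, d78ac5f}.
291bdab is not in that set, so it is not an ancestor of b969123.

No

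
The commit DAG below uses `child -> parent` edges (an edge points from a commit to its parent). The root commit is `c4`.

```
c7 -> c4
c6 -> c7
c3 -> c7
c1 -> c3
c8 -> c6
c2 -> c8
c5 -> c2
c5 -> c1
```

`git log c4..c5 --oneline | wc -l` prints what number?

7

Reachable from c5: {c1, c2, c3, c4, c5, c6, c7, c8}.
Reachable from c4: {c4}.
In c5's history but not c4's: {c1, c2, c3, c5, c6, c7, c8} — 7 commits.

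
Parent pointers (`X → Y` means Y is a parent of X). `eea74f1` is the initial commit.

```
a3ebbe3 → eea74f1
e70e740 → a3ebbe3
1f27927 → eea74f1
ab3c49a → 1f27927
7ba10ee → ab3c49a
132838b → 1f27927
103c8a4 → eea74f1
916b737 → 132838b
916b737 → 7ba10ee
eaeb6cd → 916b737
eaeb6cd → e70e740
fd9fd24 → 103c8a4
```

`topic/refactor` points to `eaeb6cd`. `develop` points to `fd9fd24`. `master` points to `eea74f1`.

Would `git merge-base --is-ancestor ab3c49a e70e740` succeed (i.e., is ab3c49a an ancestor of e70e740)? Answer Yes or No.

Ancestors of e70e740: {a3ebbe3, e70e740, eea74f1}.
ab3c49a is not in that set, so it is not an ancestor of e70e740.

No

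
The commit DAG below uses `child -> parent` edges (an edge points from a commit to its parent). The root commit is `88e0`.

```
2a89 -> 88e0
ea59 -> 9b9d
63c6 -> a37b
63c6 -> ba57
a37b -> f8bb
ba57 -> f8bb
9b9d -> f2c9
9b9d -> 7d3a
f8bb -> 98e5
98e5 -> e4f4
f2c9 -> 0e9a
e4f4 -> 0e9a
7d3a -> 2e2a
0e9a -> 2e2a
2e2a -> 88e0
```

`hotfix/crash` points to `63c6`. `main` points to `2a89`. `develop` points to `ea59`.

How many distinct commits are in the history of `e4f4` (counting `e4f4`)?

4

Walking parent pointers from e4f4: reachable set = {0e9a, 2e2a, 88e0, e4f4}.
That is 4 commits.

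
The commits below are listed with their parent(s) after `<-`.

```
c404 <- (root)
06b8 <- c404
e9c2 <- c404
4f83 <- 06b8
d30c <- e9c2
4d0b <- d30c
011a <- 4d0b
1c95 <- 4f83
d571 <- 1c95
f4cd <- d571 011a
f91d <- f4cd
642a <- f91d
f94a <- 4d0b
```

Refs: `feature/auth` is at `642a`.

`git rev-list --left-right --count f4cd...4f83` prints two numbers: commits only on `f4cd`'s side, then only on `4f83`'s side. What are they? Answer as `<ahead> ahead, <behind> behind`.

Reachable from f4cd: {011a, 06b8, 1c95, 4d0b, 4f83, c404, d30c, d571, e9c2, f4cd}.
Reachable from 4f83: {06b8, 4f83, c404}.
Only in f4cd's history (ahead): {011a, 1c95, 4d0b, d30c, d571, e9c2, f4cd} — 7.
Only in 4f83's history (behind): {} — 0.

7 ahead, 0 behind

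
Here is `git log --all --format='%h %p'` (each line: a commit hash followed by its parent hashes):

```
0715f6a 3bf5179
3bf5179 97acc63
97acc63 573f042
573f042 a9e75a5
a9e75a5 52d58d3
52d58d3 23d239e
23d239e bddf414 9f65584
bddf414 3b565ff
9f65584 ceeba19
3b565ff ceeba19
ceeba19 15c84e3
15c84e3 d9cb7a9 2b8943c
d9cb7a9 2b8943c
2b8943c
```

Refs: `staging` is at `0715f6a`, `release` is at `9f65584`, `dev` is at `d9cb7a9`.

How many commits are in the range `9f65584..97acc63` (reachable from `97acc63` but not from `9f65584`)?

Reachable from 97acc63: {15c84e3, 23d239e, 2b8943c, 3b565ff, 52d58d3, 573f042, 97acc63, 9f65584, a9e75a5, bddf414, ceeba19, d9cb7a9}.
Reachable from 9f65584: {15c84e3, 2b8943c, 9f65584, ceeba19, d9cb7a9}.
In 97acc63's history but not 9f65584's: {23d239e, 3b565ff, 52d58d3, 573f042, 97acc63, a9e75a5, bddf414} — 7 commits.

7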